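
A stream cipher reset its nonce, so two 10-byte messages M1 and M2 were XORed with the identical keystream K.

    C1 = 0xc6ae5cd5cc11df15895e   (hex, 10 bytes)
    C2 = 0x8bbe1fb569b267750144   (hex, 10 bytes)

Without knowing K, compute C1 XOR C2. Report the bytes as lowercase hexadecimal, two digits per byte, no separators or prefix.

C1 ⊕ C2 = (M1 ⊕ K) ⊕ (M2 ⊕ K) = M1 ⊕ M2 — the shared key cancels under XOR.
byte 0: c6 xor 8b = 4d
byte 1: ae xor be = 10
byte 2: 5c xor 1f = 43
byte 3: d5 xor b5 = 60
byte 4: cc xor 69 = a5
byte 5: 11 xor b2 = a3
byte 6: df xor 67 = b8
byte 7: 15 xor 75 = 60
byte 8: 89 xor 01 = 88
byte 9: 5e xor 44 = 1a

4d104360a5a3b860881a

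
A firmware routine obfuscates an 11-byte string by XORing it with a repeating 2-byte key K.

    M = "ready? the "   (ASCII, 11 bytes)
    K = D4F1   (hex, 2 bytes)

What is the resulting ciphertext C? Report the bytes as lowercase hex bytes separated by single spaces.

The 2-byte key repeats, so the effective keystream is d4 f1 d4 f1 d4 f1 d4 f1 d4 f1 d4.
byte 0: 114 xor 212 = 166
byte 1: 101 xor 241 = 148
byte 2:  97 xor 212 = 181
byte 3: 100 xor 241 = 149
byte 4: 121 xor 212 = 173
byte 5:  63 xor 241 = 206
byte 6:  32 xor 212 = 244
byte 7: 116 xor 241 = 133
byte 8: 104 xor 212 = 188
byte 9: 101 xor 241 = 148
byte 10:  32 xor 212 = 244

a6 94 b5 95 ad ce f4 85 bc 94 f4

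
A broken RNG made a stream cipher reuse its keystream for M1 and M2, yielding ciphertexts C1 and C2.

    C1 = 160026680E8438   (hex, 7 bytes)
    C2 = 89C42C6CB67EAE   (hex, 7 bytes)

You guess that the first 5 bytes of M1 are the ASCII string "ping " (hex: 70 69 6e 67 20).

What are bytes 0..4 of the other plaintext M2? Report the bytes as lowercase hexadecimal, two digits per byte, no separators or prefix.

efad646398

First, C1 ⊕ C2 = (M1 ⊕ K) ⊕ (M2 ⊕ K) = M1 ⊕ M2, so the key drops out. Then M2 = (M1 ⊕ M2) ⊕ M1 over the first 5 bytes.
byte 0: (16 ⊕ 89) ⊕ 70 = 9f ⊕ 70 = ef
byte 1: (00 ⊕ c4) ⊕ 69 = c4 ⊕ 69 = ad
byte 2: (26 ⊕ 2c) ⊕ 6e = 0a ⊕ 6e = 64
byte 3: (68 ⊕ 6c) ⊕ 67 = 04 ⊕ 67 = 63
byte 4: (0e ⊕ b6) ⊕ 20 = b8 ⊕ 20 = 98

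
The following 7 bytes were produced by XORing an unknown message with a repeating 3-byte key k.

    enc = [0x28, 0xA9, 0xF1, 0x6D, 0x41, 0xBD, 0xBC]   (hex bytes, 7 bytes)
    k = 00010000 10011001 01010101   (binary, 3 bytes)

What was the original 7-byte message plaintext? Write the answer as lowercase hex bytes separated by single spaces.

The 3-byte key repeats, so the effective keystream is 10 99 55 10 99 55 10.
byte 0: 28 ⊕ 10 = 38
byte 1: a9 ⊕ 99 = 30
byte 2: f1 ⊕ 55 = a4
byte 3: 6d ⊕ 10 = 7d
byte 4: 41 ⊕ 99 = d8
byte 5: bd ⊕ 55 = e8
byte 6: bc ⊕ 10 = ac

38 30 a4 7d d8 e8 ac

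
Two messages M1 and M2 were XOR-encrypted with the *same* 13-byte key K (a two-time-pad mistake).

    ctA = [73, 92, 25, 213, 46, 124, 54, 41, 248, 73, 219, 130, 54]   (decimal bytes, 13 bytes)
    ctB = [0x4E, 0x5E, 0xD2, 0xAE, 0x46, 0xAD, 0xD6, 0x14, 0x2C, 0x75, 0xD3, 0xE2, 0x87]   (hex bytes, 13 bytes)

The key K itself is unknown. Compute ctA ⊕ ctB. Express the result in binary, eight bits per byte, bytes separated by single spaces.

00000111 00000010 11001011 01111011 01101000 11010001 11100000 00111101 11010100 00111100 00001000 01100000 10110001

ctA ⊕ ctB = (M1 ⊕ K) ⊕ (M2 ⊕ K) = M1 ⊕ M2 — the shared key cancels under XOR.
 73 XOR  78 =   7
 92 XOR  94 =   2
 25 XOR 210 = 203
213 XOR 174 = 123
 46 XOR  70 = 104
124 XOR 173 = 209
 54 XOR 214 = 224
 41 XOR  20 =  61
248 XOR  44 = 212
 73 XOR 117 =  60
219 XOR 211 =   8
130 XOR 226 =  96
 54 XOR 135 = 177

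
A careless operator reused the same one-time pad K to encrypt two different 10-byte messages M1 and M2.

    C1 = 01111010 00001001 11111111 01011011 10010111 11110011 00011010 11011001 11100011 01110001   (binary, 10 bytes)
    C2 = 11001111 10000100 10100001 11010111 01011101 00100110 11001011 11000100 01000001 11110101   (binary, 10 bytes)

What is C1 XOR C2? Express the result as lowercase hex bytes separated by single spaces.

C1 ⊕ C2 = (M1 ⊕ K) ⊕ (M2 ⊕ K) = M1 ⊕ M2 — the shared key cancels under XOR.
7a ^ cf = b5
09 ^ 84 = 8d
ff ^ a1 = 5e
5b ^ d7 = 8c
97 ^ 5d = ca
f3 ^ 26 = d5
1a ^ cb = d1
d9 ^ c4 = 1d
e3 ^ 41 = a2
71 ^ f5 = 84

b5 8d 5e 8c ca d5 d1 1d a2 84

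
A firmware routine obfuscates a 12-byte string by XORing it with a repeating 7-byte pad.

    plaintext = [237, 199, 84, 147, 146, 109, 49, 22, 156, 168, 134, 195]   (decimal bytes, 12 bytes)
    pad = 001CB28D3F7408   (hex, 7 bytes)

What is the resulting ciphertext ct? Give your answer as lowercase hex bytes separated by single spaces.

ed db e6 1e ad 19 39 16 80 1a 0b fc

The 7-byte key repeats, so the effective keystream is 00 1c b2 8d 3f 74 08 00 1c b2 8d 3f.
byte 0: ed XOR 00 = ed
byte 1: c7 XOR 1c = db
byte 2: 54 XOR b2 = e6
byte 3: 93 XOR 8d = 1e
byte 4: 92 XOR 3f = ad
byte 5: 6d XOR 74 = 19
byte 6: 31 XOR 08 = 39
byte 7: 16 XOR 00 = 16
byte 8: 9c XOR 1c = 80
byte 9: a8 XOR b2 = 1a
byte 10: 86 XOR 8d = 0b
byte 11: c3 XOR 3f = fc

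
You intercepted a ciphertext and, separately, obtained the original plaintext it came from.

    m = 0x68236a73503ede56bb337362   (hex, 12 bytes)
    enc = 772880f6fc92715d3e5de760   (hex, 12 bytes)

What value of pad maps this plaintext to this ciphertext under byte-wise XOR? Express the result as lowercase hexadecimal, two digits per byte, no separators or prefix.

1f0bea85acacaf0b856e9402

Since enc = m ⊕ pad, XORing both sides with m gives pad = m ⊕ enc.
68 xor 77 = 1f
23 xor 28 = 0b
6a xor 80 = ea
73 xor f6 = 85
50 xor fc = ac
3e xor 92 = ac
de xor 71 = af
56 xor 5d = 0b
bb xor 3e = 85
33 xor 5d = 6e
73 xor e7 = 94
62 xor 60 = 02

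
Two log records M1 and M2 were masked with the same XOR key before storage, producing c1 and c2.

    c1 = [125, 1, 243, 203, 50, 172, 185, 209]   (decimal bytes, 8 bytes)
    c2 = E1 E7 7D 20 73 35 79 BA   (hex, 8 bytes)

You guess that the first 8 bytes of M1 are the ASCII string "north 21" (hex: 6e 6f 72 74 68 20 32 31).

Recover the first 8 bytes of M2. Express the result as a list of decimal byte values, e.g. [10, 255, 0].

[242, 137, 252, 159, 41, 185, 242, 90]

First, c1 ⊕ c2 = (M1 ⊕ K) ⊕ (M2 ⊕ K) = M1 ⊕ M2, so the key drops out. Then M2 = (M1 ⊕ M2) ⊕ M1 over the first 8 bytes.
byte 0: (7d xor e1) xor 6e = 9c xor 6e = f2
byte 1: (01 xor e7) xor 6f = e6 xor 6f = 89
byte 2: (f3 xor 7d) xor 72 = 8e xor 72 = fc
byte 3: (cb xor 20) xor 74 = eb xor 74 = 9f
byte 4: (32 xor 73) xor 68 = 41 xor 68 = 29
byte 5: (ac xor 35) xor 20 = 99 xor 20 = b9
byte 6: (b9 xor 79) xor 32 = c0 xor 32 = f2
byte 7: (d1 xor ba) xor 31 = 6b xor 31 = 5a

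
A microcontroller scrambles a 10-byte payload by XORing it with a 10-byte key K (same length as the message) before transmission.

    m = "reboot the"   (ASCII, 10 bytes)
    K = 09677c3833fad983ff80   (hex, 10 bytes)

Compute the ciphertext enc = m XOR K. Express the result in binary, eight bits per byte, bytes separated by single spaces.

XOR is its own inverse, so applying the key byte-wise gives the result directly.
72 ^ 09 = 7b
65 ^ 67 = 02
62 ^ 7c = 1e
6f ^ 38 = 57
6f ^ 33 = 5c
74 ^ fa = 8e
20 ^ d9 = f9
74 ^ 83 = f7
68 ^ ff = 97
65 ^ 80 = e5

01111011 00000010 00011110 01010111 01011100 10001110 11111001 11110111 10010111 11100101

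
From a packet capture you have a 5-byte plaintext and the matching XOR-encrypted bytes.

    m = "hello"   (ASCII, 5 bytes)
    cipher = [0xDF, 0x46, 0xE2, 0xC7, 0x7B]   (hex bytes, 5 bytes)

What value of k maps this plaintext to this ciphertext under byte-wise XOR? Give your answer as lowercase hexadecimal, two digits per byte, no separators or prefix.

Since cipher = m ⊕ k, XORing both sides with m gives k = m ⊕ cipher.
byte 0: 68 ⊕ df = b7
byte 1: 65 ⊕ 46 = 23
byte 2: 6c ⊕ e2 = 8e
byte 3: 6c ⊕ c7 = ab
byte 4: 6f ⊕ 7b = 14

b7238eab14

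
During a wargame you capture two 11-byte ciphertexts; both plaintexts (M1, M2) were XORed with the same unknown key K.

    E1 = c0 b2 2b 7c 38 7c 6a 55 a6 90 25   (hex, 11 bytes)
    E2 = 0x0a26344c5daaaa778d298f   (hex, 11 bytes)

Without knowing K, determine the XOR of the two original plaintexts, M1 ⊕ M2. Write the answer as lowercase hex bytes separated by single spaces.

ca 94 1f 30 65 d6 c0 22 2b b9 aa

E1 ⊕ E2 = (M1 ⊕ K) ⊕ (M2 ⊕ K) = M1 ⊕ M2 — the shared key cancels under XOR.
c0 ⊕ 0a = ca
b2 ⊕ 26 = 94
2b ⊕ 34 = 1f
7c ⊕ 4c = 30
38 ⊕ 5d = 65
7c ⊕ aa = d6
6a ⊕ aa = c0
55 ⊕ 77 = 22
a6 ⊕ 8d = 2b
90 ⊕ 29 = b9
25 ⊕ 8f = aa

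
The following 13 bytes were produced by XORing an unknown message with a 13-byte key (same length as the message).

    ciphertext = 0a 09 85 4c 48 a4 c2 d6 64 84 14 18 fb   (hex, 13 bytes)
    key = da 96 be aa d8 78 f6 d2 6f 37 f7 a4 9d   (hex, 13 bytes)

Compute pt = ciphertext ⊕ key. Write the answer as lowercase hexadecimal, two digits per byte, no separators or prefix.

byte 0:  10 ⊕ 218 = 208
byte 1:   9 ⊕ 150 = 159
byte 2: 133 ⊕ 190 =  59
byte 3:  76 ⊕ 170 = 230
byte 4:  72 ⊕ 216 = 144
byte 5: 164 ⊕ 120 = 220
byte 6: 194 ⊕ 246 =  52
byte 7: 214 ⊕ 210 =   4
byte 8: 100 ⊕ 111 =  11
byte 9: 132 ⊕  55 = 179
byte 10:  20 ⊕ 247 = 227
byte 11:  24 ⊕ 164 = 188
byte 12: 251 ⊕ 157 = 102

d09f3be690dc34040bb3e3bc66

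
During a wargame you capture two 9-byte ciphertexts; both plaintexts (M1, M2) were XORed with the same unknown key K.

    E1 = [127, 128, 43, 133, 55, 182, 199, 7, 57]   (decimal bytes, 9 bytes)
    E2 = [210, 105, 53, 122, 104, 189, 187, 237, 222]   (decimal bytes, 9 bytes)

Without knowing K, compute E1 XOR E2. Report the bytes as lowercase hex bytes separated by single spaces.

ad e9 1e ff 5f 0b 7c ea e7

E1 ⊕ E2 = (M1 ⊕ K) ⊕ (M2 ⊕ K) = M1 ⊕ M2 — the shared key cancels under XOR.
byte 0: 7f ^ d2 = ad
byte 1: 80 ^ 69 = e9
byte 2: 2b ^ 35 = 1e
byte 3: 85 ^ 7a = ff
byte 4: 37 ^ 68 = 5f
byte 5: b6 ^ bd = 0b
byte 6: c7 ^ bb = 7c
byte 7: 07 ^ ed = ea
byte 8: 39 ^ de = e7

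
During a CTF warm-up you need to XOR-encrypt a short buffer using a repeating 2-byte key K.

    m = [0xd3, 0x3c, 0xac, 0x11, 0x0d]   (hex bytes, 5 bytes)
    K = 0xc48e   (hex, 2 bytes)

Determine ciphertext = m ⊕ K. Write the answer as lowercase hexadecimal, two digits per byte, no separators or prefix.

17b2689fc9

The 2-byte key repeats, so the effective keystream is c4 8e c4 8e c4.
byte 0: 211 ⊕ 196 =  23
byte 1:  60 ⊕ 142 = 178
byte 2: 172 ⊕ 196 = 104
byte 3:  17 ⊕ 142 = 159
byte 4:  13 ⊕ 196 = 201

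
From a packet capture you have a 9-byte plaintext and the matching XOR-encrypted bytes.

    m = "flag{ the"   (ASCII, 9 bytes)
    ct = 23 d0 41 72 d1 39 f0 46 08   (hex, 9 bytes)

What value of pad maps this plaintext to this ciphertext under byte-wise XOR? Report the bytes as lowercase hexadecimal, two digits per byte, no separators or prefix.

45bc2015aa19842e6d

Since ct = m ⊕ pad, XORing both sides with m gives pad = m ⊕ ct.
byte 0: 66 xor 23 = 45
byte 1: 6c xor d0 = bc
byte 2: 61 xor 41 = 20
byte 3: 67 xor 72 = 15
byte 4: 7b xor d1 = aa
byte 5: 20 xor 39 = 19
byte 6: 74 xor f0 = 84
byte 7: 68 xor 46 = 2e
byte 8: 65 xor 08 = 6d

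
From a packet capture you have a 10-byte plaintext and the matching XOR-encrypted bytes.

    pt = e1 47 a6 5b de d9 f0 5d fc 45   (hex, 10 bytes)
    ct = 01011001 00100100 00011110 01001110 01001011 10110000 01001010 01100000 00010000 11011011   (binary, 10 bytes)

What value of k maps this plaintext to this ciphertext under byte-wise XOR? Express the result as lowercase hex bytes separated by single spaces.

b8 63 b8 15 95 69 ba 3d ec 9e

Since ct = pt ⊕ k, XORing both sides with pt gives k = pt ⊕ ct.
e1 ^ 59 = b8
47 ^ 24 = 63
a6 ^ 1e = b8
5b ^ 4e = 15
de ^ 4b = 95
d9 ^ b0 = 69
f0 ^ 4a = ba
5d ^ 60 = 3d
fc ^ 10 = ec
45 ^ db = 9e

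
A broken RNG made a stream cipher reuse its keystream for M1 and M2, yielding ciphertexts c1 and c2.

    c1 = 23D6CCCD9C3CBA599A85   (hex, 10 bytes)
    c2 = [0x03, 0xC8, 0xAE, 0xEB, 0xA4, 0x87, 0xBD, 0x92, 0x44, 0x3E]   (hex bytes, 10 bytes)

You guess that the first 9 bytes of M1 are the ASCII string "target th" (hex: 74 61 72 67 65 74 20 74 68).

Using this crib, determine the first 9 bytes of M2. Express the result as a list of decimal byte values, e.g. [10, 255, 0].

[84, 127, 16, 65, 93, 207, 39, 191, 182]

First, c1 ⊕ c2 = (M1 ⊕ K) ⊕ (M2 ⊕ K) = M1 ⊕ M2, so the key drops out. Then M2 = (M1 ⊕ M2) ⊕ M1 over the first 9 bytes.
byte 0: (23 ^ 03) ^ 74 = 20 ^ 74 = 54
byte 1: (d6 ^ c8) ^ 61 = 1e ^ 61 = 7f
byte 2: (cc ^ ae) ^ 72 = 62 ^ 72 = 10
byte 3: (cd ^ eb) ^ 67 = 26 ^ 67 = 41
byte 4: (9c ^ a4) ^ 65 = 38 ^ 65 = 5d
byte 5: (3c ^ 87) ^ 74 = bb ^ 74 = cf
byte 6: (ba ^ bd) ^ 20 = 07 ^ 20 = 27
byte 7: (59 ^ 92) ^ 74 = cb ^ 74 = bf
byte 8: (9a ^ 44) ^ 68 = de ^ 68 = b6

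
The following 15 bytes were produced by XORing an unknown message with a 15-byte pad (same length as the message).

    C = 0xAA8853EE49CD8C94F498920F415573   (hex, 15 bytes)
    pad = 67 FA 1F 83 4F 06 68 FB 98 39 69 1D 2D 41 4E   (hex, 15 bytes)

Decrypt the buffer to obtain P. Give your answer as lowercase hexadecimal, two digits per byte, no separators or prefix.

cd724c6d06cbe46f6ca1fb126c143d

10101010 ^ 01100111 = 11001101
10001000 ^ 11111010 = 01110010
01010011 ^ 00011111 = 01001100
11101110 ^ 10000011 = 01101101
01001001 ^ 01001111 = 00000110
11001101 ^ 00000110 = 11001011
10001100 ^ 01101000 = 11100100
10010100 ^ 11111011 = 01101111
11110100 ^ 10011000 = 01101100
10011000 ^ 00111001 = 10100001
10010010 ^ 01101001 = 11111011
00001111 ^ 00011101 = 00010010
01000001 ^ 00101101 = 01101100
01010101 ^ 01000001 = 00010100
01110011 ^ 01001110 = 00111101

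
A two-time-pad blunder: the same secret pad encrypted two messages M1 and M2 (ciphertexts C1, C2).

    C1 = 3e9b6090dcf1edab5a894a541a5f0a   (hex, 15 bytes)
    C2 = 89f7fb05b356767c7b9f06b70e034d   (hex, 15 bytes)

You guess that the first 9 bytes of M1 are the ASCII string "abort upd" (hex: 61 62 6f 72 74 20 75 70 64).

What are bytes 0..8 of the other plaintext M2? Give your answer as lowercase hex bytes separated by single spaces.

d6 0e f4 e7 1b 87 ee a7 45

First, C1 ⊕ C2 = (M1 ⊕ K) ⊕ (M2 ⊕ K) = M1 ⊕ M2, so the key drops out. Then M2 = (M1 ⊕ M2) ⊕ M1 over the first 9 bytes.
byte 0: (3e ⊕ 89) ⊕ 61 = b7 ⊕ 61 = d6
byte 1: (9b ⊕ f7) ⊕ 62 = 6c ⊕ 62 = 0e
byte 2: (60 ⊕ fb) ⊕ 6f = 9b ⊕ 6f = f4
byte 3: (90 ⊕ 05) ⊕ 72 = 95 ⊕ 72 = e7
byte 4: (dc ⊕ b3) ⊕ 74 = 6f ⊕ 74 = 1b
byte 5: (f1 ⊕ 56) ⊕ 20 = a7 ⊕ 20 = 87
byte 6: (ed ⊕ 76) ⊕ 75 = 9b ⊕ 75 = ee
byte 7: (ab ⊕ 7c) ⊕ 70 = d7 ⊕ 70 = a7
byte 8: (5a ⊕ 7b) ⊕ 64 = 21 ⊕ 64 = 45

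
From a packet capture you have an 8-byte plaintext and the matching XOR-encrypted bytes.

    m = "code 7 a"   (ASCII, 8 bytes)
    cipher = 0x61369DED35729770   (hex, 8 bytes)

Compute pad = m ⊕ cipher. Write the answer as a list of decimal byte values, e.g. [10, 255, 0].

[2, 89, 249, 136, 21, 69, 183, 17]

Since cipher = m ⊕ pad, XORing both sides with m gives pad = m ⊕ cipher.
byte 0: 63 xor 61 = 02
byte 1: 6f xor 36 = 59
byte 2: 64 xor 9d = f9
byte 3: 65 xor ed = 88
byte 4: 20 xor 35 = 15
byte 5: 37 xor 72 = 45
byte 6: 20 xor 97 = b7
byte 7: 61 xor 70 = 11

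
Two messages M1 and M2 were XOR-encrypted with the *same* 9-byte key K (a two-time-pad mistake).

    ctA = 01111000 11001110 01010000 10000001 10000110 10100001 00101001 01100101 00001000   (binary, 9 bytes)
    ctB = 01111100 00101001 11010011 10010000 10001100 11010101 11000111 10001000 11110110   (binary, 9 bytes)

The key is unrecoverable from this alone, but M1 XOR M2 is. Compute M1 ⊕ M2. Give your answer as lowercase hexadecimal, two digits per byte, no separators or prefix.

04e783110a74eeedfe

ctA ⊕ ctB = (M1 ⊕ K) ⊕ (M2 ⊕ K) = M1 ⊕ M2 — the shared key cancels under XOR.
byte 0: 01111000 ⊕ 01111100 = 00000100
byte 1: 11001110 ⊕ 00101001 = 11100111
byte 2: 01010000 ⊕ 11010011 = 10000011
byte 3: 10000001 ⊕ 10010000 = 00010001
byte 4: 10000110 ⊕ 10001100 = 00001010
byte 5: 10100001 ⊕ 11010101 = 01110100
byte 6: 00101001 ⊕ 11000111 = 11101110
byte 7: 01100101 ⊕ 10001000 = 11101101
byte 8: 00001000 ⊕ 11110110 = 11111110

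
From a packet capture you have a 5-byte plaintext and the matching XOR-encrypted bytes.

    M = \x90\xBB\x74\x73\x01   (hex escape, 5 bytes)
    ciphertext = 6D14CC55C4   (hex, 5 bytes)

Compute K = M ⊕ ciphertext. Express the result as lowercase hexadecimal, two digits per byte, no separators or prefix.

fdafb826c5

Since ciphertext = M ⊕ K, XORing both sides with M gives K = M ⊕ ciphertext.
144 ⊕ 109 = 253
187 ⊕  20 = 175
116 ⊕ 204 = 184
115 ⊕  85 =  38
  1 ⊕ 196 = 197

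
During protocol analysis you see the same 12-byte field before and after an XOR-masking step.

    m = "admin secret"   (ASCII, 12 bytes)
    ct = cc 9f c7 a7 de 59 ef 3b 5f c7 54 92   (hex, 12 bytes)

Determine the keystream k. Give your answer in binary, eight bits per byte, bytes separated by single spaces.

10101101 11111011 10101010 11001110 10110000 01111001 10011100 01011110 00111100 10110101 00110001 11100110

Since ct = m ⊕ k, XORing both sides with m gives k = m ⊕ ct.
01100001 ^ 11001100 = 10101101
01100100 ^ 10011111 = 11111011
01101101 ^ 11000111 = 10101010
01101001 ^ 10100111 = 11001110
01101110 ^ 11011110 = 10110000
00100000 ^ 01011001 = 01111001
01110011 ^ 11101111 = 10011100
01100101 ^ 00111011 = 01011110
01100011 ^ 01011111 = 00111100
01110010 ^ 11000111 = 10110101
01100101 ^ 01010100 = 00110001
01110100 ^ 10010010 = 11100110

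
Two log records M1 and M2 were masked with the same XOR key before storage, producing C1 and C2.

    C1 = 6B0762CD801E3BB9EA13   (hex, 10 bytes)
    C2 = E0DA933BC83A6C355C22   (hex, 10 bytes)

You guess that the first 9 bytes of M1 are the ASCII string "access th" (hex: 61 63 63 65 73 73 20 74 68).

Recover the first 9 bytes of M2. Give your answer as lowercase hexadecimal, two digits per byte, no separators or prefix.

First, C1 ⊕ C2 = (M1 ⊕ K) ⊕ (M2 ⊕ K) = M1 ⊕ M2, so the key drops out. Then M2 = (M1 ⊕ M2) ⊕ M1 over the first 9 bytes.
byte 0: (6b ^ e0) ^ 61 = 8b ^ 61 = ea
byte 1: (07 ^ da) ^ 63 = dd ^ 63 = be
byte 2: (62 ^ 93) ^ 63 = f1 ^ 63 = 92
byte 3: (cd ^ 3b) ^ 65 = f6 ^ 65 = 93
byte 4: (80 ^ c8) ^ 73 = 48 ^ 73 = 3b
byte 5: (1e ^ 3a) ^ 73 = 24 ^ 73 = 57
byte 6: (3b ^ 6c) ^ 20 = 57 ^ 20 = 77
byte 7: (b9 ^ 35) ^ 74 = 8c ^ 74 = f8
byte 8: (ea ^ 5c) ^ 68 = b6 ^ 68 = de

eabe92933b5777f8de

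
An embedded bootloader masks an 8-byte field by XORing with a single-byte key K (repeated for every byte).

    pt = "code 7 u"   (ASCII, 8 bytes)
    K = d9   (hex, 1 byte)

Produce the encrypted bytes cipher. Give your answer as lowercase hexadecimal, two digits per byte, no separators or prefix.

bab6bdbcf9eef9ac

The 1-byte key repeats, so the effective keystream is d9 d9 d9 d9 d9 d9 d9 d9.
byte 0: 63 xor d9 = ba
byte 1: 6f xor d9 = b6
byte 2: 64 xor d9 = bd
byte 3: 65 xor d9 = bc
byte 4: 20 xor d9 = f9
byte 5: 37 xor d9 = ee
byte 6: 20 xor d9 = f9
byte 7: 75 xor d9 = ac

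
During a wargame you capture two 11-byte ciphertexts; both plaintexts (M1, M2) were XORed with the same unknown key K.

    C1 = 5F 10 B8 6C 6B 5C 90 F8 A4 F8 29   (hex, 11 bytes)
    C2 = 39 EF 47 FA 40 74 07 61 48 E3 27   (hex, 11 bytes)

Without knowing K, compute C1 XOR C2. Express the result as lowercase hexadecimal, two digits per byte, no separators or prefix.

C1 ⊕ C2 = (M1 ⊕ K) ⊕ (M2 ⊕ K) = M1 ⊕ M2 — the shared key cancels under XOR.
5f ⊕ 39 = 66
10 ⊕ ef = ff
b8 ⊕ 47 = ff
6c ⊕ fa = 96
6b ⊕ 40 = 2b
5c ⊕ 74 = 28
90 ⊕ 07 = 97
f8 ⊕ 61 = 99
a4 ⊕ 48 = ec
f8 ⊕ e3 = 1b
29 ⊕ 27 = 0e

66ffff962b289799ec1b0e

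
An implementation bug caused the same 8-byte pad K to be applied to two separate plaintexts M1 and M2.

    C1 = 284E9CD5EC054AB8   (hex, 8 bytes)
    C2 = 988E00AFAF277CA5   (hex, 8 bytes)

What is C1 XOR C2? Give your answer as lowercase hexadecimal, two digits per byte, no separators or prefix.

b0c09c7a4322361d

C1 ⊕ C2 = (M1 ⊕ K) ⊕ (M2 ⊕ K) = M1 ⊕ M2 — the shared key cancels under XOR.
28 XOR 98 = b0
4e XOR 8e = c0
9c XOR 00 = 9c
d5 XOR af = 7a
ec XOR af = 43
05 XOR 27 = 22
4a XOR 7c = 36
b8 XOR a5 = 1d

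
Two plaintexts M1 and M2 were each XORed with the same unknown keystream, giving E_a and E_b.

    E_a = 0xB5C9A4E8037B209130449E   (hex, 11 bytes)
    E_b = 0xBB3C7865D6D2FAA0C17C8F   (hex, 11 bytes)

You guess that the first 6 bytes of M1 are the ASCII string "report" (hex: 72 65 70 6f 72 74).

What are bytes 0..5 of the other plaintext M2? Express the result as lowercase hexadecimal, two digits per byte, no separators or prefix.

7c90ace2a7dd

First, E_a ⊕ E_b = (M1 ⊕ K) ⊕ (M2 ⊕ K) = M1 ⊕ M2, so the key drops out. Then M2 = (M1 ⊕ M2) ⊕ M1 over the first 6 bytes.
byte 0: (b5 ^ bb) ^ 72 = 0e ^ 72 = 7c
byte 1: (c9 ^ 3c) ^ 65 = f5 ^ 65 = 90
byte 2: (a4 ^ 78) ^ 70 = dc ^ 70 = ac
byte 3: (e8 ^ 65) ^ 6f = 8d ^ 6f = e2
byte 4: (03 ^ d6) ^ 72 = d5 ^ 72 = a7
byte 5: (7b ^ d2) ^ 74 = a9 ^ 74 = dd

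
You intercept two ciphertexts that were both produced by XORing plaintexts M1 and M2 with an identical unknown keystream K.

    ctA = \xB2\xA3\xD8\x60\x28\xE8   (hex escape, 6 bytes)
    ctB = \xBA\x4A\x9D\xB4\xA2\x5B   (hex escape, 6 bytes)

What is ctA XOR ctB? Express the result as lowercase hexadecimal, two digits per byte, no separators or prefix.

ctA ⊕ ctB = (M1 ⊕ K) ⊕ (M2 ⊕ K) = M1 ⊕ M2 — the shared key cancels under XOR.
178 xor 186 =   8
163 xor  74 = 233
216 xor 157 =  69
 96 xor 180 = 212
 40 xor 162 = 138
232 xor  91 = 179

08e945d48ab3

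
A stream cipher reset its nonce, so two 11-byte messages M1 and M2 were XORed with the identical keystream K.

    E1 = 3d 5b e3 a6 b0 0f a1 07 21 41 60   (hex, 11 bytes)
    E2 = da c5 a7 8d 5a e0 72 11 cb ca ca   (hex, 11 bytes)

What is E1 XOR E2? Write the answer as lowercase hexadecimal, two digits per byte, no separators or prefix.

e79e442beaefd316ea8baa

E1 ⊕ E2 = (M1 ⊕ K) ⊕ (M2 ⊕ K) = M1 ⊕ M2 — the shared key cancels under XOR.
3d ⊕ da = e7
5b ⊕ c5 = 9e
e3 ⊕ a7 = 44
a6 ⊕ 8d = 2b
b0 ⊕ 5a = ea
0f ⊕ e0 = ef
a1 ⊕ 72 = d3
07 ⊕ 11 = 16
21 ⊕ cb = ea
41 ⊕ ca = 8b
60 ⊕ ca = aa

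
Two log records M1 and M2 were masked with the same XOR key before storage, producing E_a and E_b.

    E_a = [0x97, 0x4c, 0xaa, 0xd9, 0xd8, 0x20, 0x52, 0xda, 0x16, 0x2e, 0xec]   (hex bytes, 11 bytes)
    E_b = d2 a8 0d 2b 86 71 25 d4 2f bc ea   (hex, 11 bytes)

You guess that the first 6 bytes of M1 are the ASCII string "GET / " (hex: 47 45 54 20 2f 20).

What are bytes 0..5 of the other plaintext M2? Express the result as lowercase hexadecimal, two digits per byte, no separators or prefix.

02a1f3d27171

First, E_a ⊕ E_b = (M1 ⊕ K) ⊕ (M2 ⊕ K) = M1 ⊕ M2, so the key drops out. Then M2 = (M1 ⊕ M2) ⊕ M1 over the first 6 bytes.
byte 0: (97 ⊕ d2) ⊕ 47 = 45 ⊕ 47 = 02
byte 1: (4c ⊕ a8) ⊕ 45 = e4 ⊕ 45 = a1
byte 2: (aa ⊕ 0d) ⊕ 54 = a7 ⊕ 54 = f3
byte 3: (d9 ⊕ 2b) ⊕ 20 = f2 ⊕ 20 = d2
byte 4: (d8 ⊕ 86) ⊕ 2f = 5e ⊕ 2f = 71
byte 5: (20 ⊕ 71) ⊕ 20 = 51 ⊕ 20 = 71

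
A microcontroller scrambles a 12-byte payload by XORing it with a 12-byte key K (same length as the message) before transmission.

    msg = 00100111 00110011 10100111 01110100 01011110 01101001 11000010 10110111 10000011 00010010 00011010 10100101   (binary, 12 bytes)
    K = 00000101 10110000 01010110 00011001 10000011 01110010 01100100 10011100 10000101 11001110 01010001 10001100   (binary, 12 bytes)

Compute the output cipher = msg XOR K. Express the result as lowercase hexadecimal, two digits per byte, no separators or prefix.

2283f16ddd1ba62b06dc4b29

XOR is its own inverse, so applying the key byte-wise gives the result directly.
byte 0: 27 ⊕ 05 = 22
byte 1: 33 ⊕ b0 = 83
byte 2: a7 ⊕ 56 = f1
byte 3: 74 ⊕ 19 = 6d
byte 4: 5e ⊕ 83 = dd
byte 5: 69 ⊕ 72 = 1b
byte 6: c2 ⊕ 64 = a6
byte 7: b7 ⊕ 9c = 2b
byte 8: 83 ⊕ 85 = 06
byte 9: 12 ⊕ ce = dc
byte 10: 1a ⊕ 51 = 4b
byte 11: a5 ⊕ 8c = 29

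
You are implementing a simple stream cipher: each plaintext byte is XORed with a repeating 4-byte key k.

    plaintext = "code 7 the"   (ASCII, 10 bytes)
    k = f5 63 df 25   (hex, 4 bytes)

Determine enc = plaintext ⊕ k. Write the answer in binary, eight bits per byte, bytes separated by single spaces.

The 4-byte key repeats, so the effective keystream is f5 63 df 25 f5 63 df 25 f5 63.
byte 0: 01100011 XOR 11110101 = 10010110
byte 1: 01101111 XOR 01100011 = 00001100
byte 2: 01100100 XOR 11011111 = 10111011
byte 3: 01100101 XOR 00100101 = 01000000
byte 4: 00100000 XOR 11110101 = 11010101
byte 5: 00110111 XOR 01100011 = 01010100
byte 6: 00100000 XOR 11011111 = 11111111
byte 7: 01110100 XOR 00100101 = 01010001
byte 8: 01101000 XOR 11110101 = 10011101
byte 9: 01100101 XOR 01100011 = 00000110

10010110 00001100 10111011 01000000 11010101 01010100 11111111 01010001 10011101 00000110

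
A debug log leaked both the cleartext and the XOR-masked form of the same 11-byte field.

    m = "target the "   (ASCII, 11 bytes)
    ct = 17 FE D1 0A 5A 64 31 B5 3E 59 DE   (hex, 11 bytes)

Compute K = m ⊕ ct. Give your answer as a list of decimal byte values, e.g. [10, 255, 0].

[99, 159, 163, 109, 63, 16, 17, 193, 86, 60, 254]

Since ct = m ⊕ K, XORing both sides with m gives K = m ⊕ ct.
74 XOR 17 = 63
61 XOR fe = 9f
72 XOR d1 = a3
67 XOR 0a = 6d
65 XOR 5a = 3f
74 XOR 64 = 10
20 XOR 31 = 11
74 XOR b5 = c1
68 XOR 3e = 56
65 XOR 59 = 3c
20 XOR de = fe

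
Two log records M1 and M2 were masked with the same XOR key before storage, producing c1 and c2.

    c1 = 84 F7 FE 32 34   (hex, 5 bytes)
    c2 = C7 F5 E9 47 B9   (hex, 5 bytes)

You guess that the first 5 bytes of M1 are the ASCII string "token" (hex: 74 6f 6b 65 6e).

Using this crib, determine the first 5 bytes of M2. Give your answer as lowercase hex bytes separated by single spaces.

First, c1 ⊕ c2 = (M1 ⊕ K) ⊕ (M2 ⊕ K) = M1 ⊕ M2, so the key drops out. Then M2 = (M1 ⊕ M2) ⊕ M1 over the first 5 bytes.
byte 0: (84 xor c7) xor 74 = 43 xor 74 = 37
byte 1: (f7 xor f5) xor 6f = 02 xor 6f = 6d
byte 2: (fe xor e9) xor 6b = 17 xor 6b = 7c
byte 3: (32 xor 47) xor 65 = 75 xor 65 = 10
byte 4: (34 xor b9) xor 6e = 8d xor 6e = e3

37 6d 7c 10 e3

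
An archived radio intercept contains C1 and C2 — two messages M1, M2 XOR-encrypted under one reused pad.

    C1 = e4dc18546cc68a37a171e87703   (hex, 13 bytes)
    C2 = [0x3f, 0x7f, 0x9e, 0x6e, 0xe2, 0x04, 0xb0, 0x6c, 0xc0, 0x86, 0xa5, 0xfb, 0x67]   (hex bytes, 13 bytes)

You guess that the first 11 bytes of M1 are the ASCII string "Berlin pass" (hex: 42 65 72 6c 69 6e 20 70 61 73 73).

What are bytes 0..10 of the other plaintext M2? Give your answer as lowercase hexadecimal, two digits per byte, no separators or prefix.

First, C1 ⊕ C2 = (M1 ⊕ K) ⊕ (M2 ⊕ K) = M1 ⊕ M2, so the key drops out. Then M2 = (M1 ⊕ M2) ⊕ M1 over the first 11 bytes.
byte 0: (e4 xor 3f) xor 42 = db xor 42 = 99
byte 1: (dc xor 7f) xor 65 = a3 xor 65 = c6
byte 2: (18 xor 9e) xor 72 = 86 xor 72 = f4
byte 3: (54 xor 6e) xor 6c = 3a xor 6c = 56
byte 4: (6c xor e2) xor 69 = 8e xor 69 = e7
byte 5: (c6 xor 04) xor 6e = c2 xor 6e = ac
byte 6: (8a xor b0) xor 20 = 3a xor 20 = 1a
byte 7: (37 xor 6c) xor 70 = 5b xor 70 = 2b
byte 8: (a1 xor c0) xor 61 = 61 xor 61 = 00
byte 9: (71 xor 86) xor 73 = f7 xor 73 = 84
byte 10: (e8 xor a5) xor 73 = 4d xor 73 = 3e

99c6f456e7ac1a2b00843e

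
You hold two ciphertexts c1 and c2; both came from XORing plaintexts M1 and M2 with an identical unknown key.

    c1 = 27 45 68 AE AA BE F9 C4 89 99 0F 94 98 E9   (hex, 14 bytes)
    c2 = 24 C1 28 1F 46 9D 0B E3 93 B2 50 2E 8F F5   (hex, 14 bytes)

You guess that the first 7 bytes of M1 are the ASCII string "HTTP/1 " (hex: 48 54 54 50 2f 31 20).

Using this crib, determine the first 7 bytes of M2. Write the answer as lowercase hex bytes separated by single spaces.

4b d0 14 e1 c3 12 d2

First, c1 ⊕ c2 = (M1 ⊕ K) ⊕ (M2 ⊕ K) = M1 ⊕ M2, so the key drops out. Then M2 = (M1 ⊕ M2) ⊕ M1 over the first 7 bytes.
byte 0: (27 XOR 24) XOR 48 = 03 XOR 48 = 4b
byte 1: (45 XOR c1) XOR 54 = 84 XOR 54 = d0
byte 2: (68 XOR 28) XOR 54 = 40 XOR 54 = 14
byte 3: (ae XOR 1f) XOR 50 = b1 XOR 50 = e1
byte 4: (aa XOR 46) XOR 2f = ec XOR 2f = c3
byte 5: (be XOR 9d) XOR 31 = 23 XOR 31 = 12
byte 6: (f9 XOR 0b) XOR 20 = f2 XOR 20 = d2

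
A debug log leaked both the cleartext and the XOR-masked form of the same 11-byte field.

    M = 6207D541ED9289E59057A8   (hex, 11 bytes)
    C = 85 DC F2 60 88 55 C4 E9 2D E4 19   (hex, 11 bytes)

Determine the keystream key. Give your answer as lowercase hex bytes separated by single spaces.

e7 db 27 21 65 c7 4d 0c bd b3 b1

Since C = M ⊕ key, XORing both sides with M gives key = M ⊕ C.
62 ⊕ 85 = e7
07 ⊕ dc = db
d5 ⊕ f2 = 27
41 ⊕ 60 = 21
ed ⊕ 88 = 65
92 ⊕ 55 = c7
89 ⊕ c4 = 4d
e5 ⊕ e9 = 0c
90 ⊕ 2d = bd
57 ⊕ e4 = b3
a8 ⊕ 19 = b1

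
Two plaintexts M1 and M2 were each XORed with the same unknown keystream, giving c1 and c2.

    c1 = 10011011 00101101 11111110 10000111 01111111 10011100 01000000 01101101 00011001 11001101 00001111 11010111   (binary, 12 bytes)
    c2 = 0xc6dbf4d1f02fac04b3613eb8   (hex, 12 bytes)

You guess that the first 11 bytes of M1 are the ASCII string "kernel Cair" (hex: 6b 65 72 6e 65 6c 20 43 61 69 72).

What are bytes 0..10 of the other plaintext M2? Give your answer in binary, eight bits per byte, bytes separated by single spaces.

First, c1 ⊕ c2 = (M1 ⊕ K) ⊕ (M2 ⊕ K) = M1 ⊕ M2, so the key drops out. Then M2 = (M1 ⊕ M2) ⊕ M1 over the first 11 bytes.
byte 0: (9b xor c6) xor 6b = 5d xor 6b = 36
byte 1: (2d xor db) xor 65 = f6 xor 65 = 93
byte 2: (fe xor f4) xor 72 = 0a xor 72 = 78
byte 3: (87 xor d1) xor 6e = 56 xor 6e = 38
byte 4: (7f xor f0) xor 65 = 8f xor 65 = ea
byte 5: (9c xor 2f) xor 6c = b3 xor 6c = df
byte 6: (40 xor ac) xor 20 = ec xor 20 = cc
byte 7: (6d xor 04) xor 43 = 69 xor 43 = 2a
byte 8: (19 xor b3) xor 61 = aa xor 61 = cb
byte 9: (cd xor 61) xor 69 = ac xor 69 = c5
byte 10: (0f xor 3e) xor 72 = 31 xor 72 = 43

00110110 10010011 01111000 00111000 11101010 11011111 11001100 00101010 11001011 11000101 01000011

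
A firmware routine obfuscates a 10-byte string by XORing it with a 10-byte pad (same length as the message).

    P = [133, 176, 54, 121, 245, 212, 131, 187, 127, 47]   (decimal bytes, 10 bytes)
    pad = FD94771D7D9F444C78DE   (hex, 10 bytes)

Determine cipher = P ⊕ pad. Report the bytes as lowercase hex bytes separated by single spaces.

85 xor fd = 78
b0 xor 94 = 24
36 xor 77 = 41
79 xor 1d = 64
f5 xor 7d = 88
d4 xor 9f = 4b
83 xor 44 = c7
bb xor 4c = f7
7f xor 78 = 07
2f xor de = f1

78 24 41 64 88 4b c7 f7 07 f1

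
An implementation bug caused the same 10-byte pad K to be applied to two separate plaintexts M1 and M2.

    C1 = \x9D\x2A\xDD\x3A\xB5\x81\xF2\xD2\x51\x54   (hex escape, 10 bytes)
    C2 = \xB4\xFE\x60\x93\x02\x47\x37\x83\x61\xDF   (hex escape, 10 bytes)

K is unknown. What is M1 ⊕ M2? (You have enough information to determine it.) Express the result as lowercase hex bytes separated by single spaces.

29 d4 bd a9 b7 c6 c5 51 30 8b

C1 ⊕ C2 = (M1 ⊕ K) ⊕ (M2 ⊕ K) = M1 ⊕ M2 — the shared key cancels under XOR.
byte 0: 157 ^ 180 =  41
byte 1:  42 ^ 254 = 212
byte 2: 221 ^  96 = 189
byte 3:  58 ^ 147 = 169
byte 4: 181 ^   2 = 183
byte 5: 129 ^  71 = 198
byte 6: 242 ^  55 = 197
byte 7: 210 ^ 131 =  81
byte 8:  81 ^  97 =  48
byte 9:  84 ^ 223 = 139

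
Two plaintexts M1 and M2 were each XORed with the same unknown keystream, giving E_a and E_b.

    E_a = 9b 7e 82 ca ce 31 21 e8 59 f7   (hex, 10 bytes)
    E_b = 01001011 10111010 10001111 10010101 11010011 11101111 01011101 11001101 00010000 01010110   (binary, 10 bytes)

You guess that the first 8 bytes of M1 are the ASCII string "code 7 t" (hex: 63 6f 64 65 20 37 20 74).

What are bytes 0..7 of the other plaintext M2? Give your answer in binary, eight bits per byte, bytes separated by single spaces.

First, E_a ⊕ E_b = (M1 ⊕ K) ⊕ (M2 ⊕ K) = M1 ⊕ M2, so the key drops out. Then M2 = (M1 ⊕ M2) ⊕ M1 over the first 8 bytes.
byte 0: (9b ⊕ 4b) ⊕ 63 = d0 ⊕ 63 = b3
byte 1: (7e ⊕ ba) ⊕ 6f = c4 ⊕ 6f = ab
byte 2: (82 ⊕ 8f) ⊕ 64 = 0d ⊕ 64 = 69
byte 3: (ca ⊕ 95) ⊕ 65 = 5f ⊕ 65 = 3a
byte 4: (ce ⊕ d3) ⊕ 20 = 1d ⊕ 20 = 3d
byte 5: (31 ⊕ ef) ⊕ 37 = de ⊕ 37 = e9
byte 6: (21 ⊕ 5d) ⊕ 20 = 7c ⊕ 20 = 5c
byte 7: (e8 ⊕ cd) ⊕ 74 = 25 ⊕ 74 = 51

10110011 10101011 01101001 00111010 00111101 11101001 01011100 01010001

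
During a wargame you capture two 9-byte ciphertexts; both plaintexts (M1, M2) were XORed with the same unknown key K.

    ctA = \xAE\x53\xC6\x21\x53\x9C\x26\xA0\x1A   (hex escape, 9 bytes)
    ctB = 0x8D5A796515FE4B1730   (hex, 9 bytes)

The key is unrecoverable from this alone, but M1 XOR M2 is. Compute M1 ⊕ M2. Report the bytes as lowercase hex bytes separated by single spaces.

23 09 bf 44 46 62 6d b7 2a

ctA ⊕ ctB = (M1 ⊕ K) ⊕ (M2 ⊕ K) = M1 ⊕ M2 — the shared key cancels under XOR.
ae ⊕ 8d = 23
53 ⊕ 5a = 09
c6 ⊕ 79 = bf
21 ⊕ 65 = 44
53 ⊕ 15 = 46
9c ⊕ fe = 62
26 ⊕ 4b = 6d
a0 ⊕ 17 = b7
1a ⊕ 30 = 2a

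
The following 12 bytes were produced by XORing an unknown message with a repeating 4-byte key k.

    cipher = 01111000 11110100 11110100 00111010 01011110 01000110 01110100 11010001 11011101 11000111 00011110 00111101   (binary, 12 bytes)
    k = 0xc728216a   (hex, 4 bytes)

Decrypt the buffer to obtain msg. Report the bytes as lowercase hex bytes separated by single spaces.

bf dc d5 50 99 6e 55 bb 1a ef 3f 57

The 4-byte key repeats, so the effective keystream is c7 28 21 6a c7 28 21 6a c7 28 21 6a.
byte 0: 78 ⊕ c7 = bf
byte 1: f4 ⊕ 28 = dc
byte 2: f4 ⊕ 21 = d5
byte 3: 3a ⊕ 6a = 50
byte 4: 5e ⊕ c7 = 99
byte 5: 46 ⊕ 28 = 6e
byte 6: 74 ⊕ 21 = 55
byte 7: d1 ⊕ 6a = bb
byte 8: dd ⊕ c7 = 1a
byte 9: c7 ⊕ 28 = ef
byte 10: 1e ⊕ 21 = 3f
byte 11: 3d ⊕ 6a = 57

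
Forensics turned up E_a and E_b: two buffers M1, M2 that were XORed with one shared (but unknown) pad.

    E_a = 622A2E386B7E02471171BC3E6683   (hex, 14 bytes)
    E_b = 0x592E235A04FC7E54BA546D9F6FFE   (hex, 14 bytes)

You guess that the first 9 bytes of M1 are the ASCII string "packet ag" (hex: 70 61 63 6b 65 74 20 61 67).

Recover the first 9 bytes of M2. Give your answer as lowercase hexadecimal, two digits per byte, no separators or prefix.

First, E_a ⊕ E_b = (M1 ⊕ K) ⊕ (M2 ⊕ K) = M1 ⊕ M2, so the key drops out. Then M2 = (M1 ⊕ M2) ⊕ M1 over the first 9 bytes.
byte 0: (62 ^ 59) ^ 70 = 3b ^ 70 = 4b
byte 1: (2a ^ 2e) ^ 61 = 04 ^ 61 = 65
byte 2: (2e ^ 23) ^ 63 = 0d ^ 63 = 6e
byte 3: (38 ^ 5a) ^ 6b = 62 ^ 6b = 09
byte 4: (6b ^ 04) ^ 65 = 6f ^ 65 = 0a
byte 5: (7e ^ fc) ^ 74 = 82 ^ 74 = f6
byte 6: (02 ^ 7e) ^ 20 = 7c ^ 20 = 5c
byte 7: (47 ^ 54) ^ 61 = 13 ^ 61 = 72
byte 8: (11 ^ ba) ^ 67 = ab ^ 67 = cc

4b656e090af65c72cc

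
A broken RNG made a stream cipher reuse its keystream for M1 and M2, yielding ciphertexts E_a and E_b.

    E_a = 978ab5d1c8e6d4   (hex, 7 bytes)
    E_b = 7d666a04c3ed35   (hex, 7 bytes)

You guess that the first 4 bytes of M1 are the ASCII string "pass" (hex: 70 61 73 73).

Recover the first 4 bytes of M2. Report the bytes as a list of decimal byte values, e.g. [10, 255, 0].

First, E_a ⊕ E_b = (M1 ⊕ K) ⊕ (M2 ⊕ K) = M1 ⊕ M2, so the key drops out. Then M2 = (M1 ⊕ M2) ⊕ M1 over the first 4 bytes.
byte 0: (97 ⊕ 7d) ⊕ 70 = ea ⊕ 70 = 9a
byte 1: (8a ⊕ 66) ⊕ 61 = ec ⊕ 61 = 8d
byte 2: (b5 ⊕ 6a) ⊕ 73 = df ⊕ 73 = ac
byte 3: (d1 ⊕ 04) ⊕ 73 = d5 ⊕ 73 = a6

[154, 141, 172, 166]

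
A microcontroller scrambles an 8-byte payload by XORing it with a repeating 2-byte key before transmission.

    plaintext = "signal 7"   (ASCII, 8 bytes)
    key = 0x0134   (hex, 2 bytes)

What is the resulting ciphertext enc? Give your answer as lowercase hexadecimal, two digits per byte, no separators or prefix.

The 2-byte key repeats, so the effective keystream is 01 34 01 34 01 34 01 34.
byte 0: 73 xor 01 = 72
byte 1: 69 xor 34 = 5d
byte 2: 67 xor 01 = 66
byte 3: 6e xor 34 = 5a
byte 4: 61 xor 01 = 60
byte 5: 6c xor 34 = 58
byte 6: 20 xor 01 = 21
byte 7: 37 xor 34 = 03

725d665a60582103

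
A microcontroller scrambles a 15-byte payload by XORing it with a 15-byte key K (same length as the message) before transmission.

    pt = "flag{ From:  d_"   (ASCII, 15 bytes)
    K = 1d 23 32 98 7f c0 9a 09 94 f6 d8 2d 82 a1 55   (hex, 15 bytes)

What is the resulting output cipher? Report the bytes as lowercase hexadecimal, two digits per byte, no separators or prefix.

7b4f53ff04e0dc7bfb9be20da2c50a

byte 0: 01100110 ^ 00011101 = 01111011
byte 1: 01101100 ^ 00100011 = 01001111
byte 2: 01100001 ^ 00110010 = 01010011
byte 3: 01100111 ^ 10011000 = 11111111
byte 4: 01111011 ^ 01111111 = 00000100
byte 5: 00100000 ^ 11000000 = 11100000
byte 6: 01000110 ^ 10011010 = 11011100
byte 7: 01110010 ^ 00001001 = 01111011
byte 8: 01101111 ^ 10010100 = 11111011
byte 9: 01101101 ^ 11110110 = 10011011
byte 10: 00111010 ^ 11011000 = 11100010
byte 11: 00100000 ^ 00101101 = 00001101
byte 12: 00100000 ^ 10000010 = 10100010
byte 13: 01100100 ^ 10100001 = 11000101
byte 14: 01011111 ^ 01010101 = 00001010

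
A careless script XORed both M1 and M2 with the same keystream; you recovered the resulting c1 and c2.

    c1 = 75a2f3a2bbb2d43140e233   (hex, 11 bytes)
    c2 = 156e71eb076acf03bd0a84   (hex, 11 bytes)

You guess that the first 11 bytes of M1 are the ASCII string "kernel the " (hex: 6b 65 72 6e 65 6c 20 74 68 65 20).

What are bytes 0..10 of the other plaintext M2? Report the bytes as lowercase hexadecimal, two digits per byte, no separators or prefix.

First, c1 ⊕ c2 = (M1 ⊕ K) ⊕ (M2 ⊕ K) = M1 ⊕ M2, so the key drops out. Then M2 = (M1 ⊕ M2) ⊕ M1 over the first 11 bytes.
byte 0: (75 ^ 15) ^ 6b = 60 ^ 6b = 0b
byte 1: (a2 ^ 6e) ^ 65 = cc ^ 65 = a9
byte 2: (f3 ^ 71) ^ 72 = 82 ^ 72 = f0
byte 3: (a2 ^ eb) ^ 6e = 49 ^ 6e = 27
byte 4: (bb ^ 07) ^ 65 = bc ^ 65 = d9
byte 5: (b2 ^ 6a) ^ 6c = d8 ^ 6c = b4
byte 6: (d4 ^ cf) ^ 20 = 1b ^ 20 = 3b
byte 7: (31 ^ 03) ^ 74 = 32 ^ 74 = 46
byte 8: (40 ^ bd) ^ 68 = fd ^ 68 = 95
byte 9: (e2 ^ 0a) ^ 65 = e8 ^ 65 = 8d
byte 10: (33 ^ 84) ^ 20 = b7 ^ 20 = 97

0ba9f027d9b43b46958d97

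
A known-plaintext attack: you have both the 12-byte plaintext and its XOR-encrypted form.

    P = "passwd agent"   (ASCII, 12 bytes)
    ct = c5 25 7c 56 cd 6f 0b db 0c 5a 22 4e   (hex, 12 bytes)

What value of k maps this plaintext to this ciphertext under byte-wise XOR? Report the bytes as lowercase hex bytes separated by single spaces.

Since ct = P ⊕ k, XORing both sides with P gives k = P ⊕ ct.
70 ^ c5 = b5
61 ^ 25 = 44
73 ^ 7c = 0f
73 ^ 56 = 25
77 ^ cd = ba
64 ^ 6f = 0b
20 ^ 0b = 2b
61 ^ db = ba
67 ^ 0c = 6b
65 ^ 5a = 3f
6e ^ 22 = 4c
74 ^ 4e = 3a

b5 44 0f 25 ba 0b 2b ba 6b 3f 4c 3a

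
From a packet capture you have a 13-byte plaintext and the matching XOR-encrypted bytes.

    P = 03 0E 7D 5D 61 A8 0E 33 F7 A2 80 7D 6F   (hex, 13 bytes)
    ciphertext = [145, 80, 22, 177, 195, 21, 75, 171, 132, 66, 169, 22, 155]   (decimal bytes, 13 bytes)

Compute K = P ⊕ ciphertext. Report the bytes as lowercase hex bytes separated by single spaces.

Since ciphertext = P ⊕ K, XORing both sides with P gives K = P ⊕ ciphertext.
03 ⊕ 91 = 92
0e ⊕ 50 = 5e
7d ⊕ 16 = 6b
5d ⊕ b1 = ec
61 ⊕ c3 = a2
a8 ⊕ 15 = bd
0e ⊕ 4b = 45
33 ⊕ ab = 98
f7 ⊕ 84 = 73
a2 ⊕ 42 = e0
80 ⊕ a9 = 29
7d ⊕ 16 = 6b
6f ⊕ 9b = f4

92 5e 6b ec a2 bd 45 98 73 e0 29 6b f4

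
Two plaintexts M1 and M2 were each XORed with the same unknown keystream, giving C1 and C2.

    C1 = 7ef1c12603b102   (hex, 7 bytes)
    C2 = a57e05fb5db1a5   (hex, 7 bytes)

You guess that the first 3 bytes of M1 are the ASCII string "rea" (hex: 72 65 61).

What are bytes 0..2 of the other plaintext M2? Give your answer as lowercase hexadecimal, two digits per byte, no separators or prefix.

a9eaa5

First, C1 ⊕ C2 = (M1 ⊕ K) ⊕ (M2 ⊕ K) = M1 ⊕ M2, so the key drops out. Then M2 = (M1 ⊕ M2) ⊕ M1 over the first 3 bytes.
byte 0: (7e xor a5) xor 72 = db xor 72 = a9
byte 1: (f1 xor 7e) xor 65 = 8f xor 65 = ea
byte 2: (c1 xor 05) xor 61 = c4 xor 61 = a5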